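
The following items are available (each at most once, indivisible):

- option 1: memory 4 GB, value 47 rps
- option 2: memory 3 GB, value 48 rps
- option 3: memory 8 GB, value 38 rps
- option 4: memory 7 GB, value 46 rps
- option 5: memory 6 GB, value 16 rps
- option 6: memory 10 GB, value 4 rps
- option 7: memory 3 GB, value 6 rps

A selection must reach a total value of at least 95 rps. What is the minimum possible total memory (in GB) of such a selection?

Subsets with value ≥ 95, sorted by total memory:
- option 1+option 2: memory 7, value 95
- option 1+option 2+option 7: memory 10, value 101
- option 1+option 2+option 5: memory 13, value 111
Minimum memory: 7 GB.

7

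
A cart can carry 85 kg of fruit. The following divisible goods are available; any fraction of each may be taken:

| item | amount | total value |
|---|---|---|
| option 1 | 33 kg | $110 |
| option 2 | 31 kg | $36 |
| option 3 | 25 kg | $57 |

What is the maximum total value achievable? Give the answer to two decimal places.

Take in order of value per unit:
- option 1 (110/33 per unit): all 33 → value 110, running total 110.00
- option 3 (57/25 per unit): all 25 → value 57, running total 167.00
- option 2 (36/31 per unit): 27 of 31 → value 27×36/31 = 31.3548, running total 198.35
Total 198.35.

198.35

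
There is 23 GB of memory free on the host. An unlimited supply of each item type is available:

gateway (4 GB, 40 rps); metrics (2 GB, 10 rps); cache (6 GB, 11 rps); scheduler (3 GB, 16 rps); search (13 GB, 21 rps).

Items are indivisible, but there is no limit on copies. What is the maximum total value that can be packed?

216 rps

Best value-per-unit is gateway at 40/4; filling with it alone gives 5×40 = 200.
Optimal mix: 5×gateway + 1×scheduler → memory 23, value 216.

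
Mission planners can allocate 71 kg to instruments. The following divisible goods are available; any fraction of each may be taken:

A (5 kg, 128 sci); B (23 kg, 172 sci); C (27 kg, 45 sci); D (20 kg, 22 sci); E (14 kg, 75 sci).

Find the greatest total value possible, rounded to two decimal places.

422.20

Take in order of value per unit:
- A (128/5 per unit): all 5 → value 128, running total 128.00
- B (172/23 per unit): all 23 → value 172, running total 300.00
- E (75/14 per unit): all 14 → value 75, running total 375.00
- C (45/27 per unit): all 27 → value 45, running total 420.00
- D (22/20 per unit): 2 of 20 → value 2×22/20 = 2.2000, running total 422.20
Total 422.20.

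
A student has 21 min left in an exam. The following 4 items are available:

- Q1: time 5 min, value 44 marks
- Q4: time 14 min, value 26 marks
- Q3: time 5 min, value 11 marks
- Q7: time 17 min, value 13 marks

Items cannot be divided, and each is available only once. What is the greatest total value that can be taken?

70 marks

Check high-value combinations within 21 min:
- Q1+Q4: time 5+14=19, value 44+26=70
- Q1+Q3: time 5+5=10, value 44+11=55
- Q1: time 5, value 44
- Q4+Q3: time 14+5=19, value 26+11=37
Best: 70 marks.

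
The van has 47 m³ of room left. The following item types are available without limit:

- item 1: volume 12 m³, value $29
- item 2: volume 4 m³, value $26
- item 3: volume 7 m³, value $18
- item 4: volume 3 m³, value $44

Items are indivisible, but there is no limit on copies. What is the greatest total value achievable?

$660

Best value-per-unit is item 4 at 44/3, and filling with it alone uses volume 15×3=45. No mix of the others beats 15×44 = 660.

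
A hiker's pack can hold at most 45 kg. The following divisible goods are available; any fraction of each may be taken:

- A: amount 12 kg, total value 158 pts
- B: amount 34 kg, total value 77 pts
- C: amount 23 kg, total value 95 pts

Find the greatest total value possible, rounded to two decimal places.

Take in order of value per unit:
- A (158/12 per unit): all 12 → value 158, running total 158.00
- C (95/23 per unit): all 23 → value 95, running total 253.00
- B (77/34 per unit): 10 of 34 → value 10×77/34 = 22.6471, running total 275.65
Total 275.65.

275.65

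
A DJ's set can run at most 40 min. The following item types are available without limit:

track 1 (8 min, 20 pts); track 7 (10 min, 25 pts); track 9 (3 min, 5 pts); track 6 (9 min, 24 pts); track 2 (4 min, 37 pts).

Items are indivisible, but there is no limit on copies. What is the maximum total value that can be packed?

Best value-per-unit is track 2 at 37/4, and filling with it alone uses duration 10×4=40. No mix of the others beats 10×37 = 370.

370 pts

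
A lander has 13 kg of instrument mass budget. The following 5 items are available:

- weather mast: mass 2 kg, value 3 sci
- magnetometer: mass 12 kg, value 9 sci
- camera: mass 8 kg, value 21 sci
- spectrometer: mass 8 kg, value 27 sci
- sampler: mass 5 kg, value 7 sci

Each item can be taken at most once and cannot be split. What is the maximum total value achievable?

This is a 0/1 knapsack; check combinations near the capacity.
- spectrometer+sampler: mass 8+5=13, value 27+7=34
- weather mast+spectrometer: mass 2+8=10, value 3+27=30
- camera+sampler: mass 8+5=13, value 21+7=28
Best: 34 sci.

34 sci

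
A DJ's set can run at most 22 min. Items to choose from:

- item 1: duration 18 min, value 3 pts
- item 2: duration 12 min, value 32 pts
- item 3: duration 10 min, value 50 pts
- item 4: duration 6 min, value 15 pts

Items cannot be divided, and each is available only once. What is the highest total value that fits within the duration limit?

Check high-value combinations within 22 min:
- item 2+item 3: duration 12+10=22, value 32+50=82
- item 3+item 4: duration 10+6=16, value 50+15=65
- item 3: duration 10, value 50
Best: 82 pts.

82 pts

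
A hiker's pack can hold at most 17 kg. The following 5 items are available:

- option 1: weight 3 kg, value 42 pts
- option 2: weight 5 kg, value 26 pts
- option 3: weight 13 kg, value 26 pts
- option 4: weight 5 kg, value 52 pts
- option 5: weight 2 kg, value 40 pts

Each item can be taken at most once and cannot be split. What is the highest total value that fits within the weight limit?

This is a 0/1 knapsack; check combinations near the capacity.
- option 1+option 2+option 4+option 5: weight 3+5+5+2=15, value 42+26+52+40=160
- option 1+option 4+option 5: weight 3+5+2=10, value 42+52+40=134
- option 1+option 2+option 4: weight 3+5+5=13, value 42+26+52=120
Best: 160 pts.

160 pts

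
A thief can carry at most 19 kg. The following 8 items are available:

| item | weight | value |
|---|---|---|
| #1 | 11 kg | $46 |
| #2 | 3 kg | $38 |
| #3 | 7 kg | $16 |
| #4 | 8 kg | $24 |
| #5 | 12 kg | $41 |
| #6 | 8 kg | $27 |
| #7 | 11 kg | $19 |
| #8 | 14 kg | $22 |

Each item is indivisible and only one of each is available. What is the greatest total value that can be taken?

$89

Check high-value combinations within 19 kg:
- #2+#4+#6: weight 3+8+8=19, value 38+24+27=89
- #1+#2: weight 11+3=14, value 46+38=84
- #2+#3+#6: weight 3+7+8=18, value 38+16+27=81
- #2+#5: weight 3+12=15, value 38+41=79
- #2+#3+#4: weight 3+7+8=18, value 38+16+24=78
Best: $89.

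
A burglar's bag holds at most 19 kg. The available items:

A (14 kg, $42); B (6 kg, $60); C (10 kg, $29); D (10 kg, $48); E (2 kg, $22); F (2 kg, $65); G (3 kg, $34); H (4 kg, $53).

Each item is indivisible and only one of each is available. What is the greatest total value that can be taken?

Check high-value combinations within 19 kg:
- B+E+F+G+H: weight 6+2+2+3+4=17, value 60+22+65+34+53=234
- B+F+G+H: weight 6+2+3+4=15, value 60+65+34+53=212
- B+E+F+H: weight 6+2+2+4=14, value 60+22+65+53=200
Best: $234.

$234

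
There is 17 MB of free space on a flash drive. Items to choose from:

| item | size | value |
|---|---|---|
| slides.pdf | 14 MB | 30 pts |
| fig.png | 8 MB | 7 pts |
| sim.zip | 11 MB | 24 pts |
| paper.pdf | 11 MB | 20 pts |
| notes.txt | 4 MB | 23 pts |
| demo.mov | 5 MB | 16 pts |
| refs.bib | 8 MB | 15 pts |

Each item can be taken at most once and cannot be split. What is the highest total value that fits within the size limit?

This is a 0/1 knapsack; check combinations near the capacity.
- notes.txt+demo.mov+refs.bib: size 4+5+8=17, value 23+16+15=54
- sim.zip+notes.txt: size 11+4=15, value 24+23=47
- fig.png+notes.txt+demo.mov: size 8+4+5=17, value 7+23+16=46
Best: 54 pts.

54 pts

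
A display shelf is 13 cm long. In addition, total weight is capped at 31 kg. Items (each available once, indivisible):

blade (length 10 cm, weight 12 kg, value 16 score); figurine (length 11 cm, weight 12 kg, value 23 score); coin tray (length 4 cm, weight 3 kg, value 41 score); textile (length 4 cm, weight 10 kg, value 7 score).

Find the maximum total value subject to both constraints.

48 score

Feasible sets respecting both limits:
- coin tray+textile: length 8, weight 13, value 48
- coin tray: length 4, weight 3, value 41
- figurine: length 11, weight 12, value 23
- blade: length 10, weight 12, value 16
Best: 48 score.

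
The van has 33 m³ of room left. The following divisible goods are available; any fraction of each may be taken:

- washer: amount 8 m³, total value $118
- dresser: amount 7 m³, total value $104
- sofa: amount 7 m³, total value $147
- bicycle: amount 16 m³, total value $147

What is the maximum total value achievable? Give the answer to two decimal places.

Take in order of value per unit:
- sofa (147/7 per unit): all 7 → value 147, running total 147.00
- dresser (104/7 per unit): all 7 → value 104, running total 251.00
- washer (118/8 per unit): all 8 → value 118, running total 369.00
- bicycle (147/16 per unit): 11 of 16 → value 11×147/16 = 101.0625, running total 470.06
Total 470.06.

470.06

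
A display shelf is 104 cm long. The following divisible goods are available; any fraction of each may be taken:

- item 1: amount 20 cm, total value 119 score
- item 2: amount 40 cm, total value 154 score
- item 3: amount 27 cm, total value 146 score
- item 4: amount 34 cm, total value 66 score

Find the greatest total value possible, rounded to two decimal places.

452.00

Take in order of value per unit:
- item 1 (119/20 per unit): all 20 → value 119, running total 119.00
- item 3 (146/27 per unit): all 27 → value 146, running total 265.00
- item 2 (154/40 per unit): all 40 → value 154, running total 419.00
- item 4 (66/34 per unit): 17 of 34 → value 17×66/34 = 33.0000, running total 452.00
Total 452.00.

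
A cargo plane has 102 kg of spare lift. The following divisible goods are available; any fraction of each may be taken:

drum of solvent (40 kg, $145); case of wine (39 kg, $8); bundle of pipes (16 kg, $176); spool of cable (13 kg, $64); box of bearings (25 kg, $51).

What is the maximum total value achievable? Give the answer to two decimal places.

437.64

Take in order of value per unit:
- bundle of pipes (176/16 per unit): all 16 → value 176, running total 176.00
- spool of cable (64/13 per unit): all 13 → value 64, running total 240.00
- drum of solvent (145/40 per unit): all 40 → value 145, running total 385.00
- box of bearings (51/25 per unit): all 25 → value 51, running total 436.00
- case of wine (8/39 per unit): 8 of 39 → value 8×8/39 = 1.6410, running total 437.64
Total 437.64.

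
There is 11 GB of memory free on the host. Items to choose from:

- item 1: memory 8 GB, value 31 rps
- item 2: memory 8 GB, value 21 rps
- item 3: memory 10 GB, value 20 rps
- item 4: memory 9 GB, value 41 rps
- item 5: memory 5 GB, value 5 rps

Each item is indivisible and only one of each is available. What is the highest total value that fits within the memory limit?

Check high-value combinations within 11 GB:
- item 4: memory 9, value 41
- item 1: memory 8, value 31
- item 2: memory 8, value 21
Best: 41 rps.

41 rps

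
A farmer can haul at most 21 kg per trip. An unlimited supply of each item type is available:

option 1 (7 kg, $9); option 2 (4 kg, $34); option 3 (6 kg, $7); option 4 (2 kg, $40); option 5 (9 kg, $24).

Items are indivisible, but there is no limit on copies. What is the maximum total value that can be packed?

Best value-per-unit is option 4 at 40/2, and filling with it alone uses weight 10×2=20. No mix of the others beats 10×40 = 400.

$400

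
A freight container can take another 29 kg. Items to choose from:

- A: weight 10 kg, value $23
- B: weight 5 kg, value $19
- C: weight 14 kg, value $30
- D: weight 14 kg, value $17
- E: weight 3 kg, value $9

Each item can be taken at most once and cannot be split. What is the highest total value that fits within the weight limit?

$72

Check high-value combinations within 29 kg:
- A+B+C: weight 10+5+14=29, value 23+19+30=72
- A+C+E: weight 10+14+3=27, value 23+30+9=62
- A+B+D: weight 10+5+14=29, value 23+19+17=59
- B+C+E: weight 5+14+3=22, value 19+30+9=58
- A+C: weight 10+14=24, value 23+30=53
Best: $72.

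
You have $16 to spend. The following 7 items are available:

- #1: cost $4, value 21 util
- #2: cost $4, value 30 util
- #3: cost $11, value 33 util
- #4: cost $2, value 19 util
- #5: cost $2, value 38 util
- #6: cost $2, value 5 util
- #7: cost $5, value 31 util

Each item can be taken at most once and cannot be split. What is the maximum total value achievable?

123 util

Check high-value combinations within $16:
- #2+#4+#5+#6+#7: cost 4+2+2+2+5=15, value 30+19+38+5+31=123
- #1+#2+#5+#7: cost 4+4+2+5=15, value 21+30+38+31=120
- #2+#4+#5+#7: cost 4+2+2+5=13, value 30+19+38+31=118
- #1+#4+#5+#6+#7: cost 4+2+2+2+5=15, value 21+19+38+5+31=114
- #1+#2+#4+#5+#6: cost 4+4+2+2+2=14, value 21+30+19+38+5=113
Best: 123 util.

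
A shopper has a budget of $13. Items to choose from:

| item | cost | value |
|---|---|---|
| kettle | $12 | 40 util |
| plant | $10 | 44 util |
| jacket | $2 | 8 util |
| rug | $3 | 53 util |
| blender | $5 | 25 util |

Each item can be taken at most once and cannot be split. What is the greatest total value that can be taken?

This is a 0/1 knapsack; check combinations near the capacity.
- plant+rug: cost 10+3=13, value 44+53=97
- jacket+rug+blender: cost 2+3+5=10, value 8+53+25=86
- rug+blender: cost 3+5=8, value 53+25=78
- jacket+rug: cost 2+3=5, value 8+53=61
Best: 97 util.

97 util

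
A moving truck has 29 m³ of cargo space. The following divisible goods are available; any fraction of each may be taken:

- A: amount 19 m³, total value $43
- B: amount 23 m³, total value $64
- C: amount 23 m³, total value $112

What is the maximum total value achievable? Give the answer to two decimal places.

Take in order of value per unit:
- C (112/23 per unit): all 23 → value 112, running total 112.00
- B (64/23 per unit): 6 of 23 → value 6×64/23 = 16.6957, running total 128.70
Total 128.70.

128.70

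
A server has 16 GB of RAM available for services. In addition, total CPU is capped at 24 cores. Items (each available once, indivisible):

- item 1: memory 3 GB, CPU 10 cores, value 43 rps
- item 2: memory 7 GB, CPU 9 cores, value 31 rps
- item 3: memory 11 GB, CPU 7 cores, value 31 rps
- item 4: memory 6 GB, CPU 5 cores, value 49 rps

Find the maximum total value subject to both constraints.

123 rps

Feasible sets respecting both limits:
- item 1+item 2+item 4: memory 16, CPU 24, value 123
- item 1+item 4: memory 9, CPU 15, value 92
- item 2+item 4: memory 13, CPU 14, value 80
Best: 123 rps.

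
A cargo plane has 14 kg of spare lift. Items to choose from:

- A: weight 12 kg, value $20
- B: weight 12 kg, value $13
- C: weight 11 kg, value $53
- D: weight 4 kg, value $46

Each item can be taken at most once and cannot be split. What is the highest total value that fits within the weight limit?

Check high-value combinations within 14 kg:
- C: weight 11, value 53
- D: weight 4, value 46
- A: weight 12, value 20
- B: weight 12, value 13
Best: $53.

$53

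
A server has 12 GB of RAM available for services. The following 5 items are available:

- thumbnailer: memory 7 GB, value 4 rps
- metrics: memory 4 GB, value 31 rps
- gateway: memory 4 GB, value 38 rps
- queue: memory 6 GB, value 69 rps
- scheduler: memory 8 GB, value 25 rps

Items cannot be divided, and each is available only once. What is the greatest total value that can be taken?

This is a 0/1 knapsack; check combinations near the capacity.
- gateway+queue: memory 4+6=10, value 38+69=107
- metrics+queue: memory 4+6=10, value 31+69=100
- queue: memory 6, value 69
Best: 107 rps.

107 rps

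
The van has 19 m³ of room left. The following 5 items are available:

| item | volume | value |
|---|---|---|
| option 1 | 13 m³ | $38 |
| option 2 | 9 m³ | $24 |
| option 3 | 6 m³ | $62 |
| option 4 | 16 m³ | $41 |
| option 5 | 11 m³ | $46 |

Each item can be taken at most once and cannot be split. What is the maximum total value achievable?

Check high-value combinations within 19 m³:
- option 3+option 5: volume 6+11=17, value 62+46=108
- option 1+option 3: volume 13+6=19, value 38+62=100
- option 2+option 3: volume 9+6=15, value 24+62=86
Best: $108.

$108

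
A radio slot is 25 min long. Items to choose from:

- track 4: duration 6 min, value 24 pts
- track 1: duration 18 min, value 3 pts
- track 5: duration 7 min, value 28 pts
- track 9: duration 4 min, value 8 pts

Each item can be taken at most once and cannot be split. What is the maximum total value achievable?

Check high-value combinations within 25 min:
- track 4+track 5+track 9: duration 6+7+4=17, value 24+28+8=60
- track 4+track 5: duration 6+7=13, value 24+28=52
- track 5+track 9: duration 7+4=11, value 28+8=36
- track 4+track 9: duration 6+4=10, value 24+8=32
- track 1+track 5: duration 18+7=25, value 3+28=31
Best: 60 pts.

60 pts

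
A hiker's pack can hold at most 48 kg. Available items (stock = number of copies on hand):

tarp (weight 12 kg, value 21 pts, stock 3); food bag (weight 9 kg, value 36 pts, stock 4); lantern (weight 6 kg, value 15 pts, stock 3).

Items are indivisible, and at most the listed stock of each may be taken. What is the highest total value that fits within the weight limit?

Best selections within weight 48 and stock limits:
- 4×food bag + 2×lantern: weight 48, value 174
- 1×tarp + 4×food bag: weight 48, value 165
Best: 174 pts.

174 pts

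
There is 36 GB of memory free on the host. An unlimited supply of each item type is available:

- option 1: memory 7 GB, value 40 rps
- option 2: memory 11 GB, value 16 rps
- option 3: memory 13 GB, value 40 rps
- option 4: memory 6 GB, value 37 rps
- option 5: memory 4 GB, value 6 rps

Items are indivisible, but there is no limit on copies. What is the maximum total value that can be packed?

Best value-per-unit is option 4 at 37/6, and filling with it alone uses memory 6×6=36. No mix of the others beats 6×37 = 222.

222 rps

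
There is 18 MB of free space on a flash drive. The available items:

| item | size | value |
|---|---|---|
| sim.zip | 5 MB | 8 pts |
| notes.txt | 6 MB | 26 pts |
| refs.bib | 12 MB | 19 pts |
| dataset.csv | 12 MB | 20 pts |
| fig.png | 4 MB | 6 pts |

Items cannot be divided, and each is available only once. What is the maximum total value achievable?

46 pts

This is a 0/1 knapsack; check combinations near the capacity.
- notes.txt+dataset.csv: size 6+12=18, value 26+20=46
- notes.txt+refs.bib: size 6+12=18, value 26+19=45
- sim.zip+notes.txt+fig.png: size 5+6+4=15, value 8+26+6=40
- sim.zip+notes.txt: size 5+6=11, value 8+26=34
- notes.txt+fig.png: size 6+4=10, value 26+6=32
Best: 46 pts.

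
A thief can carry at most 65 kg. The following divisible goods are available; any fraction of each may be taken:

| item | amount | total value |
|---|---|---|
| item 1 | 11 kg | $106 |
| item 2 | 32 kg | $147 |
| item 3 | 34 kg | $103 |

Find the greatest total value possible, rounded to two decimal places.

319.65

Take in order of value per unit:
- item 1 (106/11 per unit): all 11 → value 106, running total 106.00
- item 2 (147/32 per unit): all 32 → value 147, running total 253.00
- item 3 (103/34 per unit): 22 of 34 → value 22×103/34 = 66.6471, running total 319.65
Total 319.65.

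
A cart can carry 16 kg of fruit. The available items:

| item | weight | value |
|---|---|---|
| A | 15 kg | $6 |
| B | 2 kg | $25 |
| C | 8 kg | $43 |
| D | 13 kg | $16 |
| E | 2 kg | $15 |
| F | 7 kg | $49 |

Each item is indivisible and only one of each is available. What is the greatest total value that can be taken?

$92

Check high-value combinations within 16 kg:
- C+F: weight 8+7=15, value 43+49=92
- B+E+F: weight 2+2+7=11, value 25+15+49=89
- B+C+E: weight 2+8+2=12, value 25+43+15=83
- B+F: weight 2+7=9, value 25+49=74
Best: $92.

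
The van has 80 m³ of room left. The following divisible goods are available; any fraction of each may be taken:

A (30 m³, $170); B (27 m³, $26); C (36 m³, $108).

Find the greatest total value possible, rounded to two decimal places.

291.48

Take in order of value per unit:
- A (170/30 per unit): all 30 → value 170, running total 170.00
- C (108/36 per unit): all 36 → value 108, running total 278.00
- B (26/27 per unit): 14 of 27 → value 14×26/27 = 13.4815, running total 291.48
Total 291.48.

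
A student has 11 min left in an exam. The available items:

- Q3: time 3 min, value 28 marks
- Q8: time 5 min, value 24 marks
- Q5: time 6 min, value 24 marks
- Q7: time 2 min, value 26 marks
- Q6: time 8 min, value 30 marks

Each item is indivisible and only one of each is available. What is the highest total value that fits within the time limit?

Check high-value combinations within 11 min:
- Q3+Q8+Q7: time 3+5+2=10, value 28+24+26=78
- Q3+Q5+Q7: time 3+6+2=11, value 28+24+26=78
- Q3+Q6: time 3+8=11, value 28+30=58
- Q7+Q6: time 2+8=10, value 26+30=56
- Q3+Q7: time 3+2=5, value 28+26=54
Best: 78 marks.

78 marks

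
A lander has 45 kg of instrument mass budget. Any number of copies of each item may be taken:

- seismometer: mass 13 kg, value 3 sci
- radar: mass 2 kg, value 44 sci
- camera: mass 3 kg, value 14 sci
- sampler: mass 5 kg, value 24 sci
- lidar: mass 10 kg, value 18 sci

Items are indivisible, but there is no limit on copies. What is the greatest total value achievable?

Best value-per-unit is radar at 44/2, and filling with it alone uses mass 22×2=44. No mix of the others beats 22×44 = 968.

968 sci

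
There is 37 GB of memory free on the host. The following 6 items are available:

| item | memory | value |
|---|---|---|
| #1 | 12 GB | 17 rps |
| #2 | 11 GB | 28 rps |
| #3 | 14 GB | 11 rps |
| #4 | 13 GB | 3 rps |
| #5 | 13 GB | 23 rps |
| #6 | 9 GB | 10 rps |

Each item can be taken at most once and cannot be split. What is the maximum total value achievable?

Check high-value combinations within 37 GB:
- #1+#2+#5: memory 12+11+13=36, value 17+28+23=68
- #2+#5+#6: memory 11+13+9=33, value 28+23+10=61
- #1+#2+#3: memory 12+11+14=37, value 17+28+11=56
- #1+#2+#6: memory 12+11+9=32, value 17+28+10=55
- #2+#4+#5: memory 11+13+13=37, value 28+3+23=54
Best: 68 rps.

68 rps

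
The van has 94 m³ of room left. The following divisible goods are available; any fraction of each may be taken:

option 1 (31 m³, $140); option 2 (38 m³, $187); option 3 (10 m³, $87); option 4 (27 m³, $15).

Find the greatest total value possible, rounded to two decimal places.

422.33

Take in order of value per unit:
- option 3 (87/10 per unit): all 10 → value 87, running total 87.00
- option 2 (187/38 per unit): all 38 → value 187, running total 274.00
- option 1 (140/31 per unit): all 31 → value 140, running total 414.00
- option 4 (15/27 per unit): 15 of 27 → value 15×15/27 = 8.3333, running total 422.33
Total 422.33.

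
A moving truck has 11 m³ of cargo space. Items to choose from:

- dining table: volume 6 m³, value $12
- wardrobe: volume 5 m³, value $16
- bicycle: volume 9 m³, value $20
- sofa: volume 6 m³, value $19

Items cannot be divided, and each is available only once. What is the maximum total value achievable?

This is a 0/1 knapsack; check combinations near the capacity.
- wardrobe+sofa: volume 5+6=11, value 16+19=35
- dining table+wardrobe: volume 6+5=11, value 12+16=28
- bicycle: volume 9, value 20
- sofa: volume 6, value 19
- wardrobe: volume 5, value 16
Best: $35.

$35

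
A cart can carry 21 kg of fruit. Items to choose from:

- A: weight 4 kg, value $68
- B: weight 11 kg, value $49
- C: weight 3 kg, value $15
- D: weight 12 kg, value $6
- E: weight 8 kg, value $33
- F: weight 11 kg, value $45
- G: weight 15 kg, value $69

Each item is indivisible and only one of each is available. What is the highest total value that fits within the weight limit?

Check high-value combinations within 21 kg:
- A+G: weight 4+15=19, value 68+69=137
- A+B+C: weight 4+11+3=18, value 68+49+15=132
- A+C+F: weight 4+3+11=18, value 68+15+45=128
- A+B: weight 4+11=15, value 68+49=117
- A+C+E: weight 4+3+8=15, value 68+15+33=116
Best: $137.

$137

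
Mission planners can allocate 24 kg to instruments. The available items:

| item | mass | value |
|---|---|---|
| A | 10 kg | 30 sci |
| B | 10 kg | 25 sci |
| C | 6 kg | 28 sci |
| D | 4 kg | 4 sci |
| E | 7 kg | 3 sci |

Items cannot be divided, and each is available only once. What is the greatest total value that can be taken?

Check high-value combinations within 24 kg:
- A+C+D: mass 10+6+4=20, value 30+28+4=62
- A+C+E: mass 10+6+7=23, value 30+28+3=61
- A+B+D: mass 10+10+4=24, value 30+25+4=59
Best: 62 sci.

62 sci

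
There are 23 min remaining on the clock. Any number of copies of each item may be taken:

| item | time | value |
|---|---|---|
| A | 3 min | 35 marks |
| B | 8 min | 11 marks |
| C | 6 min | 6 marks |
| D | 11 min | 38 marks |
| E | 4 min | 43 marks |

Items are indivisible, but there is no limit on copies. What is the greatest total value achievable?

261 marks

Best value-per-unit is A at 35/3; filling with it alone gives 7×35 = 245.
Optimal mix: 5×A + 2×E → time 23, value 261.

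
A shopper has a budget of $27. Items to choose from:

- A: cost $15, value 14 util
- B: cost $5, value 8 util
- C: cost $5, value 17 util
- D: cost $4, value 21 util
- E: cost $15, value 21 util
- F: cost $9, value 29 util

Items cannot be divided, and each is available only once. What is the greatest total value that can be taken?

Check high-value combinations within $27:
- B+C+D+F: cost 5+5+4+9=23, value 8+17+21+29=75
- C+D+F: cost 5+4+9=18, value 17+21+29=67
- C+D+E: cost 5+4+15=24, value 17+21+21=59
- B+D+F: cost 5+4+9=18, value 8+21+29=58
- B+C+F: cost 5+5+9=19, value 8+17+29=54
Best: 75 util.

75 util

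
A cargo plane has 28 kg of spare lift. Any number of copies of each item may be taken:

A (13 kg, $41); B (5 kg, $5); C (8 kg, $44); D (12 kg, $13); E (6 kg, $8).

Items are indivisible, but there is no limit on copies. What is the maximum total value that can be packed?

Best value-per-unit is C at 44/8, and filling with it alone uses weight 3×8=24. No mix of the others beats 3×44 = 132.

$132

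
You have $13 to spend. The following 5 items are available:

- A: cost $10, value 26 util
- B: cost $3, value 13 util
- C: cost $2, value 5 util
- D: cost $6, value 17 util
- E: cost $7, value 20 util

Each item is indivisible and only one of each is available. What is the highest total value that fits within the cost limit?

Check high-value combinations within $13:
- A+B: cost 10+3=13, value 26+13=39
- B+C+E: cost 3+2+7=12, value 13+5+20=38
- D+E: cost 6+7=13, value 17+20=37
Best: 39 util.

39 util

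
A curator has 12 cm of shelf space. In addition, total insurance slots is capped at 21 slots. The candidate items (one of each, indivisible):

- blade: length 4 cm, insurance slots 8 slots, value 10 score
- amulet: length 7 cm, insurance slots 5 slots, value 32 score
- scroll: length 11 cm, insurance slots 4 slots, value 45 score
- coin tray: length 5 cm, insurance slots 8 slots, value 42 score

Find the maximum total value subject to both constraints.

74 score

Feasible sets respecting both limits:
- amulet+coin tray: length 12, insurance slots 13, value 74
- blade+coin tray: length 9, insurance slots 16, value 52
- scroll: length 11, insurance slots 4, value 45
Best: 74 score.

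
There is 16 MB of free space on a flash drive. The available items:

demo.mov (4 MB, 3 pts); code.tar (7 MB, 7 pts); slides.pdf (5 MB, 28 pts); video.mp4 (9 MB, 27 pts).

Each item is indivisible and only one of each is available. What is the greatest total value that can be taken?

55 pts

Check high-value combinations within 16 MB:
- slides.pdf+video.mp4: size 5+9=14, value 28+27=55
- demo.mov+code.tar+slides.pdf: size 4+7+5=16, value 3+7+28=38
- code.tar+slides.pdf: size 7+5=12, value 7+28=35
Best: 55 pts.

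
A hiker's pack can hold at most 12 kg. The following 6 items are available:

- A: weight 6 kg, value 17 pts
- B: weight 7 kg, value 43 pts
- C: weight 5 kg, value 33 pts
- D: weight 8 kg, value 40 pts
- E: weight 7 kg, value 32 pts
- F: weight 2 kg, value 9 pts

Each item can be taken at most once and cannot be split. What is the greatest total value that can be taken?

Check high-value combinations within 12 kg:
- B+C: weight 7+5=12, value 43+33=76
- C+E: weight 5+7=12, value 33+32=65
- B+F: weight 7+2=9, value 43+9=52
Best: 76 pts.

76 pts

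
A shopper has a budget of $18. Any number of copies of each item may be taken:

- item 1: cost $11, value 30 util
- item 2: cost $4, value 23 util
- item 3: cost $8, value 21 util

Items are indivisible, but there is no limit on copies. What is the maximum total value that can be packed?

92 util

Best value-per-unit is item 2 at 23/4, and filling with it alone uses cost 4×4=16. No mix of the others beats 4×23 = 92.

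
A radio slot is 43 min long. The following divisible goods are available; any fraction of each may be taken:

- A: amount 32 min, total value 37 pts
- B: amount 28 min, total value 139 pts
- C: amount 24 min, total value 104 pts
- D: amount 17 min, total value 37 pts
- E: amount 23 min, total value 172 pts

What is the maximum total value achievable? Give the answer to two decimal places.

271.29

Take in order of value per unit:
- E (172/23 per unit): all 23 → value 172, running total 172.00
- B (139/28 per unit): 20 of 28 → value 20×139/28 = 99.2857, running total 271.29
Total 271.29.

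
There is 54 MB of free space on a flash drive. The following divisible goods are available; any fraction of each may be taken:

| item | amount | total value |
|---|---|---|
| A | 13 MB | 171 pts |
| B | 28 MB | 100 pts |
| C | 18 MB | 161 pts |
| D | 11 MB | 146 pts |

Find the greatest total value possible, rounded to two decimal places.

Take in order of value per unit:
- D (146/11 per unit): all 11 → value 146, running total 146.00
- A (171/13 per unit): all 13 → value 171, running total 317.00
- C (161/18 per unit): all 18 → value 161, running total 478.00
- B (100/28 per unit): 12 of 28 → value 12×100/28 = 42.8571, running total 520.86
Total 520.86.

520.86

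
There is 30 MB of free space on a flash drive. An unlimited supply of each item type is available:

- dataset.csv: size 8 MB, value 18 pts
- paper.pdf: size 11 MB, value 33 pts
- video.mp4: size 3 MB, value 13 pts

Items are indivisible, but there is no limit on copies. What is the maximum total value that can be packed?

Best value-per-unit is video.mp4 at 13/3, and filling with it alone uses size 10×3=30. No mix of the others beats 10×13 = 130.

130 pts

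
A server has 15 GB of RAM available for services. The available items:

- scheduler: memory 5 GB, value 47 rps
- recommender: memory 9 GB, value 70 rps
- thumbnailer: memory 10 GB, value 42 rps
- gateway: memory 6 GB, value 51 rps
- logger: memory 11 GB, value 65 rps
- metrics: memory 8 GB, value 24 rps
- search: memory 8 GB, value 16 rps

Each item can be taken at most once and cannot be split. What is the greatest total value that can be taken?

121 rps

Check high-value combinations within 15 GB:
- recommender+gateway: memory 9+6=15, value 70+51=121
- scheduler+recommender: memory 5+9=14, value 47+70=117
- scheduler+gateway: memory 5+6=11, value 47+51=98
- scheduler+thumbnailer: memory 5+10=15, value 47+42=89
Best: 121 rps.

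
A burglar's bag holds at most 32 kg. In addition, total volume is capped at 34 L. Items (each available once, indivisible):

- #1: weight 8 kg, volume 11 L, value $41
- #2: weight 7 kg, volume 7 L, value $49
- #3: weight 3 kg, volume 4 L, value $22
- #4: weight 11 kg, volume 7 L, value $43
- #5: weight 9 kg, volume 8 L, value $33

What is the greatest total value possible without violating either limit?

Feasible sets respecting both limits:
- #1+#2+#3+#4: weight 29, volume 29, value 155
- #2+#3+#4+#5: weight 30, volume 26, value 147
- #1+#2+#3+#5: weight 27, volume 30, value 145
Best: $155.

$155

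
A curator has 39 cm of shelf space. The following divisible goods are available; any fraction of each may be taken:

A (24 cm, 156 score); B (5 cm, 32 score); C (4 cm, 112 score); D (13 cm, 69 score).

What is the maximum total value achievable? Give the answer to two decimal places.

331.85

Take in order of value per unit:
- C (112/4 per unit): all 4 → value 112, running total 112.00
- A (156/24 per unit): all 24 → value 156, running total 268.00
- B (32/5 per unit): all 5 → value 32, running total 300.00
- D (69/13 per unit): 6 of 13 → value 6×69/13 = 31.8462, running total 331.85
Total 331.85.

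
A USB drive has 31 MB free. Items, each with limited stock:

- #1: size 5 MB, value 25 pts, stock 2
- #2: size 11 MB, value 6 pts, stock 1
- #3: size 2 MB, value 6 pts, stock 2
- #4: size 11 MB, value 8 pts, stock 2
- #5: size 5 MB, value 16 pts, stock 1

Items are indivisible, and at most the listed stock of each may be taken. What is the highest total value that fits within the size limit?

Top feasible selections:
- 2×#1 + 2×#3 + 1×#4 + 1×#5: size 30, value 86
- 2×#1 + 1×#2 + 2×#3 + 1×#5: size 30, value 84
- 2×#1 + 1×#3 + 1×#4 + 1×#5: size 28, value 80
- 2×#1 + 2×#3 + 1×#5: size 19, value 78
Best: 86 pts.

86 pts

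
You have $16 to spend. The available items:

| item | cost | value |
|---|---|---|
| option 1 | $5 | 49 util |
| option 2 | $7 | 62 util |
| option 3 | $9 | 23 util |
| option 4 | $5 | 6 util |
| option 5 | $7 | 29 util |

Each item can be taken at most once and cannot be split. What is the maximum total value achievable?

111 util

Check high-value combinations within $16:
- option 1+option 2: cost 5+7=12, value 49+62=111
- option 2+option 5: cost 7+7=14, value 62+29=91
- option 2+option 3: cost 7+9=16, value 62+23=85
Best: 111 util.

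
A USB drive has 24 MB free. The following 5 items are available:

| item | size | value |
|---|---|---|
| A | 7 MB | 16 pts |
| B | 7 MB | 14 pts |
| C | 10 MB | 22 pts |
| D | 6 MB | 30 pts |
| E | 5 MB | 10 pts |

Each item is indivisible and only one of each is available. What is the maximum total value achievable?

Check high-value combinations within 24 MB:
- A+C+D: size 7+10+6=23, value 16+22+30=68
- B+C+D: size 7+10+6=23, value 14+22+30=66
- C+D+E: size 10+6+5=21, value 22+30+10=62
- A+B+D: size 7+7+6=20, value 16+14+30=60
- A+D+E: size 7+6+5=18, value 16+30+10=56
Best: 68 pts.

68 pts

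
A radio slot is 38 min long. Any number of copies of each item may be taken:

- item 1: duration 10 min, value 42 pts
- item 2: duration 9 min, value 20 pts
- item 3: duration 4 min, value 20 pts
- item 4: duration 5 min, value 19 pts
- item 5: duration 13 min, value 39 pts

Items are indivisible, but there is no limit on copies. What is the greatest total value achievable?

Best value-per-unit is item 3 at 20/4; filling with it alone gives 9×20 = 180.
Optimal mix: 1×item 1 + 7×item 3 → duration 38, value 182.

182 pts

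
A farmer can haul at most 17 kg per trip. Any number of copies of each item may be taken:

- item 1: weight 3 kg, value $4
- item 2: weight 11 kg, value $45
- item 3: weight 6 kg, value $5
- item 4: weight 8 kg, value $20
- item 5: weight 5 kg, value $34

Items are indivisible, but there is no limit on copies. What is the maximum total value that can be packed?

$102

Best value-per-unit is item 5 at 34/5, and filling with it alone uses weight 3×5=15. No mix of the others beats 3×34 = 102.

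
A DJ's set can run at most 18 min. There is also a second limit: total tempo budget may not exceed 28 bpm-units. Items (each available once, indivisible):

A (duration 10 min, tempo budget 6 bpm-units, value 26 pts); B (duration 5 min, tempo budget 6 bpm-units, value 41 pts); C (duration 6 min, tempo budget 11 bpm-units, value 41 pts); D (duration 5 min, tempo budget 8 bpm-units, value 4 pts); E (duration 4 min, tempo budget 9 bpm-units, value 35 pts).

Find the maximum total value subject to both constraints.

Feasible sets respecting both limits:
- B+C+E: duration 15, tempo budget 26, value 117
- B+C+D: duration 16, tempo budget 25, value 86
- B+C: duration 11, tempo budget 17, value 82
Best: 117 pts.

117 pts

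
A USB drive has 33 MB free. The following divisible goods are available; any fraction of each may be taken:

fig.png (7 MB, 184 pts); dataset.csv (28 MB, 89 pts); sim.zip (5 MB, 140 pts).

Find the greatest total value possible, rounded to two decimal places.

390.75

Take in order of value per unit:
- sim.zip (140/5 per unit): all 5 → value 140, running total 140.00
- fig.png (184/7 per unit): all 7 → value 184, running total 324.00
- dataset.csv (89/28 per unit): 21 of 28 → value 21×89/28 = 66.7500, running total 390.75
Total 390.75.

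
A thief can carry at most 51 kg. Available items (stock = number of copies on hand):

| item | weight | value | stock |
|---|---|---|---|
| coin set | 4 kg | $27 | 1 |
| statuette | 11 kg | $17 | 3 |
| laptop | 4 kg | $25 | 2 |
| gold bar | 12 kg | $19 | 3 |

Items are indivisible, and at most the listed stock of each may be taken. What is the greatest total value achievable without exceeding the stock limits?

Best selections within weight 51 and stock limits:
- 1×coin set + 2×laptop + 3×gold bar: weight 48, value 134
- 1×coin set + 1×statuette + 2×laptop + 2×gold bar: weight 47, value 132
Best: $134.

$134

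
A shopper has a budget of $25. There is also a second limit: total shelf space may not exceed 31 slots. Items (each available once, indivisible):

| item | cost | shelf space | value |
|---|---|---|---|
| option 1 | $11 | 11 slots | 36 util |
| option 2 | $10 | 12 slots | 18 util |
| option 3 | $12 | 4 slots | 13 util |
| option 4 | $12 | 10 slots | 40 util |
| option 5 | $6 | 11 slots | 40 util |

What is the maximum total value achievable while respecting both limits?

Feasible sets respecting both limits:
- option 4+option 5: cost 18, shelf space 21, value 80
- option 1+option 4: cost 23, shelf space 21, value 76
- option 1+option 5: cost 17, shelf space 22, value 76
Best: 80 util.

80 util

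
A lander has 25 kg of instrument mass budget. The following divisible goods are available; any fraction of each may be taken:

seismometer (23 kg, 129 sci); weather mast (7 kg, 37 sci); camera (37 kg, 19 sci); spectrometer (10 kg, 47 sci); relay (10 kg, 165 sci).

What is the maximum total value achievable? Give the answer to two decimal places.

Take in order of value per unit:
- relay (165/10 per unit): all 10 → value 165, running total 165.00
- seismometer (129/23 per unit): 15 of 23 → value 15×129/23 = 84.1304, running total 249.13
Total 249.13.

249.13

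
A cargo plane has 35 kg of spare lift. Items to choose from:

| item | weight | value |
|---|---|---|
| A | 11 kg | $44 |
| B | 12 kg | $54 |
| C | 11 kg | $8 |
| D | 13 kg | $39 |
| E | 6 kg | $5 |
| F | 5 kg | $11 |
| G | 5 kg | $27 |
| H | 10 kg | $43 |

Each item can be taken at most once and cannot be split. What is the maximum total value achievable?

$141

Check high-value combinations within 35 kg:
- A+B+H: weight 11+12+10=33, value 44+54+43=141
- A+B+F+G: weight 11+12+5+5=33, value 44+54+11+27=136
- B+D+H: weight 12+13+10=35, value 54+39+43=136
- B+F+G+H: weight 12+5+5+10=32, value 54+11+27+43=135
Best: $141.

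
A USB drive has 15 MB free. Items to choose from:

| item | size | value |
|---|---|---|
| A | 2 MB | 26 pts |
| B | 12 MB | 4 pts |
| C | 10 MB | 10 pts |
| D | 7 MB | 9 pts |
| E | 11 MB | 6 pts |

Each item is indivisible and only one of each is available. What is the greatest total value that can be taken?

Check high-value combinations within 15 MB:
- A+C: size 2+10=12, value 26+10=36
- A+D: size 2+7=9, value 26+9=35
- A+E: size 2+11=13, value 26+6=32
Best: 36 pts.

36 pts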